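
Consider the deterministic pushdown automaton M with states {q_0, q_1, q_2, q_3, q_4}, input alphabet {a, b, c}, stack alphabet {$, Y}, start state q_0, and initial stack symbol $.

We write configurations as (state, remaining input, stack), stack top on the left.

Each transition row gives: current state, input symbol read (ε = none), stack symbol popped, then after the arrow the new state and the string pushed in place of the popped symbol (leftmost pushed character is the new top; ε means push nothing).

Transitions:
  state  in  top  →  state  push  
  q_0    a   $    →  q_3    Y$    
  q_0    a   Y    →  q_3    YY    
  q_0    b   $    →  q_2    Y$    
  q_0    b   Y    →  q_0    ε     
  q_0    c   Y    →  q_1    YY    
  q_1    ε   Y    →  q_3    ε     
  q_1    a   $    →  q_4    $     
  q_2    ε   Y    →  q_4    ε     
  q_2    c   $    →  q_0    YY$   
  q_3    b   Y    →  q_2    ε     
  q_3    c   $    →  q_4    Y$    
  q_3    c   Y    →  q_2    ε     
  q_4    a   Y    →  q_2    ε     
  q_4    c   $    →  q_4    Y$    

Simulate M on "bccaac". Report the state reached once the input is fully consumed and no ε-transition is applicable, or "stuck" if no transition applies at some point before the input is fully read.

stuck

(q_0, bccaac, $)
  read b, top $: go to q_2, push Y$ → (q_2, ccaac, Y$)
  ε-move, top Y: go to q_4, push ε → (q_4, ccaac, $)
  read c, top $: go to q_4, push Y$ → (q_4, caac, Y$)
No transition for (q_4, c, top Y); M blocks with input caac remaining.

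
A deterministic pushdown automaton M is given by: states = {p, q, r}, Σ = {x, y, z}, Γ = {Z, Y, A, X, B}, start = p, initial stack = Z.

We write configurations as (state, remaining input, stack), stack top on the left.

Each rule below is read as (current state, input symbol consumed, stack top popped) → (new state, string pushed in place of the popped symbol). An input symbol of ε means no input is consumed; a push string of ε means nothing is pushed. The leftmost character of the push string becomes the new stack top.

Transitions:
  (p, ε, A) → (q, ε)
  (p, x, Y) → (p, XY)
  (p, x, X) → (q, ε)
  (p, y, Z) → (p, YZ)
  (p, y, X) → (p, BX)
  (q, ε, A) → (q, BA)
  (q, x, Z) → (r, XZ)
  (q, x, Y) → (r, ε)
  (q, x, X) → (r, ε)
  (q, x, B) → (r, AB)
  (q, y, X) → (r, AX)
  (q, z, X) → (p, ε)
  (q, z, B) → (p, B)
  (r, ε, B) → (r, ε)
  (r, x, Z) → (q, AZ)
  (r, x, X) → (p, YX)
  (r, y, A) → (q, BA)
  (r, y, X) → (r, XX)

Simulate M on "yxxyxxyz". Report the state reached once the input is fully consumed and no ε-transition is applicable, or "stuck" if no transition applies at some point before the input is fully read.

stuck

(p, yxxyxxyz, Z)
  read y, top Z: go to p, push YZ → (p, xxyxxyz, YZ)
  read x, top Y: go to p, push XY → (p, xyxxyz, XYZ)
  read x, top X: go to q, push ε → (q, yxxyz, YZ)
No transition for (q, y, top Y); M blocks with input yxxyz remaining.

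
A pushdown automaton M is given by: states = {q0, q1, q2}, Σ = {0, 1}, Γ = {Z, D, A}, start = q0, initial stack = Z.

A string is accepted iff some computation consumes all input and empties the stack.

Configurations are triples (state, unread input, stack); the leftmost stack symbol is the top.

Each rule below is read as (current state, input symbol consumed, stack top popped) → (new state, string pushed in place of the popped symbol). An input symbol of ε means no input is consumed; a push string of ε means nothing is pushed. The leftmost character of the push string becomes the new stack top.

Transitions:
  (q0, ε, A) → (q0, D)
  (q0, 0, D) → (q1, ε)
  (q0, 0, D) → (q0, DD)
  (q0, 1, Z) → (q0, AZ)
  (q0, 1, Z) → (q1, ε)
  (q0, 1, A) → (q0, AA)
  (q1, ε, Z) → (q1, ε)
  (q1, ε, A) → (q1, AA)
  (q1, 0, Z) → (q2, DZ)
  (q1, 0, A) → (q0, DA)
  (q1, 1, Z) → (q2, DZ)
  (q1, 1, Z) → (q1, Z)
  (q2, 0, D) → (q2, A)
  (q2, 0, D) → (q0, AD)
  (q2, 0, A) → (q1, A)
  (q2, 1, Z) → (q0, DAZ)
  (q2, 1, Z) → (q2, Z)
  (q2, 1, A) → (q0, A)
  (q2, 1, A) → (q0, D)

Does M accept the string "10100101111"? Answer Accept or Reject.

One accepting computation: (q0, 10100101111, Z) ⊢ (q0, 0100101111, AZ) ⊢ (q0, 0100101111, DZ) ⊢ (q1, 100101111, Z) ⊢ (q1, 00101111, Z) ⊢ (q2, 0101111, DZ) ⊢ (q2, 101111, AZ) ⊢ (q0, 01111, DZ) ⊢ (q1, 1111, Z) ⊢ (q1, 111, Z) ⊢ (q1, 11, Z) ⊢ (q1, 1, Z) ⊢ (q1, ε, Z) ⊢ (q1, ε, ε)
All input consumed and the stack is empty.

Accept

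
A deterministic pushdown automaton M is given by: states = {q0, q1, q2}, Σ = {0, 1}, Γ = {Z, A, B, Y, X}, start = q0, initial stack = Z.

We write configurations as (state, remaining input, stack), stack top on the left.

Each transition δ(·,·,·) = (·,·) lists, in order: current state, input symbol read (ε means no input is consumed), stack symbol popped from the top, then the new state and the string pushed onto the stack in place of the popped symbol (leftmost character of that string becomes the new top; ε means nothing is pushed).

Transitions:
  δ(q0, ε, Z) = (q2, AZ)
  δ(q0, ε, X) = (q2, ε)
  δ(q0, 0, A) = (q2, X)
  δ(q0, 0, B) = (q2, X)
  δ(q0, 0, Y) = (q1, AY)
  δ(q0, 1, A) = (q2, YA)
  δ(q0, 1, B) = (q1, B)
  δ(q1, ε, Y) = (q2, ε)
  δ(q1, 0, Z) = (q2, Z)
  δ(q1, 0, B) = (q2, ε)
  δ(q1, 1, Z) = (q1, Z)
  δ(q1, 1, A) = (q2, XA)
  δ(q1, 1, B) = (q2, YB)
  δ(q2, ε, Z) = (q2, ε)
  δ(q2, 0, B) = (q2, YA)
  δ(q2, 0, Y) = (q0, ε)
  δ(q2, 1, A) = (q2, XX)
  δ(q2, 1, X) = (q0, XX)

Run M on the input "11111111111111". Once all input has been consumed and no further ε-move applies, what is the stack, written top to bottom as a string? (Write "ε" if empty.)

(q0, 11111111111111, Z) ⊢ (q2, 11111111111111, AZ) ⊢ (q2, 1111111111111, XXZ) ⊢ (q0, 111111111111, XXXZ) ⊢ (q2, 111111111111, XXZ) ⊢ (q0, 11111111111, XXXZ) ⊢ (q2, 11111111111, XXZ) ⊢ (q0, 1111111111, XXXZ) ⊢ (q2, 1111111111, XXZ) ⊢ (q0, 111111111, XXXZ) ⊢ (q2, 111111111, XXZ) ⊢ (q0, 11111111, XXXZ) ⊢ (q2, 11111111, XXZ) ⊢ (q0, 1111111, XXXZ) ⊢ (q2, 1111111, XXZ) ⊢ (q0, 111111, XXXZ) ⊢ (q2, 111111, XXZ) ⊢ (q0, 11111, XXXZ) ⊢ (q2, 11111, XXZ) ⊢ (q0, 1111, XXXZ) ⊢ (q2, 1111, XXZ) ⊢ (q0, 111, XXXZ) ⊢ (q2, 111, XXZ) ⊢ (q0, 11, XXXZ) ⊢ (q2, 11, XXZ) ⊢ (q0, 1, XXXZ) ⊢ (q2, 1, XXZ) ⊢ (q0, ε, XXXZ) ⊢ (q2, ε, XXZ)
All input consumed in state q2 with stack XXZ.

XXZ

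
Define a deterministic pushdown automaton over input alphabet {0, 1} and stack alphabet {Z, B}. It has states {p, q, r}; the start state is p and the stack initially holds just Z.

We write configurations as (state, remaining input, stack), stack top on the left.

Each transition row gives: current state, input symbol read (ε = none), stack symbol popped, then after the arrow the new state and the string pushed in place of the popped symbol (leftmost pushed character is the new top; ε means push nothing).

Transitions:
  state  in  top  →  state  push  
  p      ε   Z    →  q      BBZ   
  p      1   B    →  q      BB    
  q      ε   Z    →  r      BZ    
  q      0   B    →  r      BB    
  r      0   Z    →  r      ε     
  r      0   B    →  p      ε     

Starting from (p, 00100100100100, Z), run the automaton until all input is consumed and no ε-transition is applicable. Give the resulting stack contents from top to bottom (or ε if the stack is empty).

(p, 00100100100100, Z)
  ε-move, top Z: go to q, push BBZ → (q, 00100100100100, BBZ)
  read 0, top B: go to r, push BB → (r, 0100100100100, BBBZ)
  read 0, top B: go to p, push ε → (p, 100100100100, BBZ)
  read 1, top B: go to q, push BB → (q, 00100100100, BBBZ)
  read 0, top B: go to r, push BB → (r, 0100100100, BBBBZ)
  read 0, top B: go to p, push ε → (p, 100100100, BBBZ)
  read 1, top B: go to q, push BB → (q, 00100100, BBBBZ)
  read 0, top B: go to r, push BB → (r, 0100100, BBBBBZ)
  read 0, top B: go to p, push ε → (p, 100100, BBBBZ)
  read 1, top B: go to q, push BB → (q, 00100, BBBBBZ)
  read 0, top B: go to r, push BB → (r, 0100, BBBBBBZ)
  read 0, top B: go to p, push ε → (p, 100, BBBBBZ)
  read 1, top B: go to q, push BB → (q, 00, BBBBBBZ)
  read 0, top B: go to r, push BB → (r, 0, BBBBBBBZ)
  read 0, top B: go to p, push ε → (p, ε, BBBBBBZ)
All input consumed in state p with stack BBBBBBZ.

BBBBBBZ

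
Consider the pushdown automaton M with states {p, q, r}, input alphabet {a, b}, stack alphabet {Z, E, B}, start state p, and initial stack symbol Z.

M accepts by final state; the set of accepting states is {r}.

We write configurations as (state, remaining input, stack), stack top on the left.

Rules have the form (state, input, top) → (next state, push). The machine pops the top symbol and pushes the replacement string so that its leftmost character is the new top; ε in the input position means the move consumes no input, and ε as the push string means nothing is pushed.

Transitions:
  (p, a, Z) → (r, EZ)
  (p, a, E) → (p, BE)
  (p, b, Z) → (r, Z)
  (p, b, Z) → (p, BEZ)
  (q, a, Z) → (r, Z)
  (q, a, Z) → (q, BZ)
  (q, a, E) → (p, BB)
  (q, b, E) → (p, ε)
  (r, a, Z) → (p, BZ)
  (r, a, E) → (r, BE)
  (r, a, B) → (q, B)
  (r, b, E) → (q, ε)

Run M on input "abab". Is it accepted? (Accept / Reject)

Reject

No computation consumes all input and reaches a final state.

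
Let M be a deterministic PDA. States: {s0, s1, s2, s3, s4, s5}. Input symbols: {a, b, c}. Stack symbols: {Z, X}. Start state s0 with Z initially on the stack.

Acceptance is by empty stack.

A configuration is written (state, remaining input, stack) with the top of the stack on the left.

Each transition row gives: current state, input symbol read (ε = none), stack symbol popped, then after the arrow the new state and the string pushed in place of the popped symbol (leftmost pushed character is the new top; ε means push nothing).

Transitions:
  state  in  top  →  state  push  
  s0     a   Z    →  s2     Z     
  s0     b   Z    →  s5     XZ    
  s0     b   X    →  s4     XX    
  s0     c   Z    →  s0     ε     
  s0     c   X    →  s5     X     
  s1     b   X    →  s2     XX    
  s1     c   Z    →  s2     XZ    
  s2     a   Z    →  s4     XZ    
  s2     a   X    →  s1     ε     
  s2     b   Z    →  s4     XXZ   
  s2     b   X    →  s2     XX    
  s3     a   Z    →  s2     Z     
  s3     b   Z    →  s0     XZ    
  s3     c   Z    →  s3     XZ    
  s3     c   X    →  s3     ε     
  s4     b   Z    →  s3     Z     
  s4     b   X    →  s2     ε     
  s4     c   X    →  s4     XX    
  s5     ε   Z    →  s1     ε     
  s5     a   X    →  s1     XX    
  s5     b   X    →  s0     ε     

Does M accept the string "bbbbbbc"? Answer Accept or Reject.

Accept

(s0, bbbbbbc, Z)
  read b, top Z: go to s5, push XZ → (s5, bbbbbc, XZ)
  read b, top X: go to s0, push ε → (s0, bbbbc, Z)
  read b, top Z: go to s5, push XZ → (s5, bbbc, XZ)
  read b, top X: go to s0, push ε → (s0, bbc, Z)
  read b, top Z: go to s5, push XZ → (s5, bc, XZ)
  read b, top X: go to s0, push ε → (s0, c, Z)
  read c, top Z: go to s0, push ε → (s0, ε, ε)
All input consumed and the stack is empty.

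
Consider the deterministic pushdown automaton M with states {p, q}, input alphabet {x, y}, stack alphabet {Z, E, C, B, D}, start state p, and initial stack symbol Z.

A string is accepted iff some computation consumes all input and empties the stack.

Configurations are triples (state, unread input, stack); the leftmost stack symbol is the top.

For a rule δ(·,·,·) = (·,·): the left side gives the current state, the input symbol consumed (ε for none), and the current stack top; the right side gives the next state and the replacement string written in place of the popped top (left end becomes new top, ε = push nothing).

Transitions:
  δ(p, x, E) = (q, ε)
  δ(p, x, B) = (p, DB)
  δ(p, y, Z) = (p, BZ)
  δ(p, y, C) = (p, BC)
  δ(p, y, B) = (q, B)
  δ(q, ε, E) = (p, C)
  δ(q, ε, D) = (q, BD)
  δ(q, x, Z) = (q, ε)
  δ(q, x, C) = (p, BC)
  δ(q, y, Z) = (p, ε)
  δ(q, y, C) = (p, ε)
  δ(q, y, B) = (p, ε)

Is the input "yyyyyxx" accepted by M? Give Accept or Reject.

(p, yyyyyxx, Z)
  read y, top Z: go to p, push BZ → (p, yyyyxx, BZ)
  read y, top B: go to q, push B → (q, yyyxx, BZ)
  read y, top B: go to p, push ε → (p, yyxx, Z)
  read y, top Z: go to p, push BZ → (p, yxx, BZ)
  read y, top B: go to q, push B → (q, xx, BZ)
No transition applies at (q, xx, BZ); input not fully consumed.

Reject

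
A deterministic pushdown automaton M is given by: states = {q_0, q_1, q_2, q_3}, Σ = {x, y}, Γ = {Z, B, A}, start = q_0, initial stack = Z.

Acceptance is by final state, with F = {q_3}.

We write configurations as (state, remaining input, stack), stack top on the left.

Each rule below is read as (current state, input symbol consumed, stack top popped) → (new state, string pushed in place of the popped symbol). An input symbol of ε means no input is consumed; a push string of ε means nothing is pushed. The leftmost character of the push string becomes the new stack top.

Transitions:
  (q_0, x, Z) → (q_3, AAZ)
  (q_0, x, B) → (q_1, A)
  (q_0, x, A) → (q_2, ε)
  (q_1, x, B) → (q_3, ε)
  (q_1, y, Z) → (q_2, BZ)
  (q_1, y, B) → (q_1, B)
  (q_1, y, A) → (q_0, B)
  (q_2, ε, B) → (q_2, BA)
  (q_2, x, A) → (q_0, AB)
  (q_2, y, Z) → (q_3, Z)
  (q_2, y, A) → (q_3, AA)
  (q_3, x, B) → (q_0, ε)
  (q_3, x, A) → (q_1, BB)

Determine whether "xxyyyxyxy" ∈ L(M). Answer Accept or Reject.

(q_0, xxyyyxyxy, Z)
  read x, top Z: go to q_3, push AAZ → (q_3, xyyyxyxy, AAZ)
  read x, top A: go to q_1, push BB → (q_1, yyyxyxy, BBAZ)
  read y, top B: go to q_1, push B → (q_1, yyxyxy, BBAZ)
  read y, top B: go to q_1, push B → (q_1, yxyxy, BBAZ)
  read y, top B: go to q_1, push B → (q_1, xyxy, BBAZ)
  read x, top B: go to q_3, push ε → (q_3, yxy, BAZ)
No transition applies at (q_3, yxy, BAZ); input not fully consumed.

Reject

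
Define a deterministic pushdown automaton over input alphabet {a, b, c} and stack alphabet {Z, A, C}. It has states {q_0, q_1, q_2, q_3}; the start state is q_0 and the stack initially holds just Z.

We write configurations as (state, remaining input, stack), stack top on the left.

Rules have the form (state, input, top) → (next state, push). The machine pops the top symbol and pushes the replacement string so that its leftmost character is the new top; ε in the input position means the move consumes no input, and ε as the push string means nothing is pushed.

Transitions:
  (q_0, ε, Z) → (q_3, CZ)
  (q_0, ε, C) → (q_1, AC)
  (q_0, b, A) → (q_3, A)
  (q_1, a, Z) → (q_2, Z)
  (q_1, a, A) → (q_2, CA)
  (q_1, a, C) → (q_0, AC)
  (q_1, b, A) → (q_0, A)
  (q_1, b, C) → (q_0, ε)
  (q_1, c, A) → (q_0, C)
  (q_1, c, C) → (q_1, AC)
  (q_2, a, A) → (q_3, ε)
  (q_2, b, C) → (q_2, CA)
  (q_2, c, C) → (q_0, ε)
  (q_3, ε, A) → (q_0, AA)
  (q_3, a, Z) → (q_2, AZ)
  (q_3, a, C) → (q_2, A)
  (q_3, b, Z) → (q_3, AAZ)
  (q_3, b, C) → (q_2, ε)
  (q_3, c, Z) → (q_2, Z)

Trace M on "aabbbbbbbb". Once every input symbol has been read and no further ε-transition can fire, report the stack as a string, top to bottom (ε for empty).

(q_0, aabbbbbbbb, Z)
  ε-move, top Z: go to q_3, push CZ → (q_3, aabbbbbbbb, CZ)
  read a, top C: go to q_2, push A → (q_2, abbbbbbbb, AZ)
  read a, top A: go to q_3, push ε → (q_3, bbbbbbbb, Z)
  read b, top Z: go to q_3, push AAZ → (q_3, bbbbbbb, AAZ)
  ε-move, top A: go to q_0, push AA → (q_0, bbbbbbb, AAAZ)
  read b, top A: go to q_3, push A → (q_3, bbbbbb, AAAZ)
  ε-move, top A: go to q_0, push AA → (q_0, bbbbbb, AAAAZ)
  read b, top A: go to q_3, push A → (q_3, bbbbb, AAAAZ)
  ε-move, top A: go to q_0, push AA → (q_0, bbbbb, AAAAAZ)
  read b, top A: go to q_3, push A → (q_3, bbbb, AAAAAZ)
  ε-move, top A: go to q_0, push AA → (q_0, bbbb, AAAAAAZ)
  read b, top A: go to q_3, push A → (q_3, bbb, AAAAAAZ)
  ε-move, top A: go to q_0, push AA → (q_0, bbb, AAAAAAAZ)
  read b, top A: go to q_3, push A → (q_3, bb, AAAAAAAZ)
  ε-move, top A: go to q_0, push AA → (q_0, bb, AAAAAAAAZ)
  read b, top A: go to q_3, push A → (q_3, b, AAAAAAAAZ)
  ε-move, top A: go to q_0, push AA → (q_0, b, AAAAAAAAAZ)
  read b, top A: go to q_3, push A → (q_3, ε, AAAAAAAAAZ)
  ε-move, top A: go to q_0, push AA → (q_0, ε, AAAAAAAAAAZ)
All input consumed in state q_0 with stack AAAAAAAAAAZ.

AAAAAAAAAAZ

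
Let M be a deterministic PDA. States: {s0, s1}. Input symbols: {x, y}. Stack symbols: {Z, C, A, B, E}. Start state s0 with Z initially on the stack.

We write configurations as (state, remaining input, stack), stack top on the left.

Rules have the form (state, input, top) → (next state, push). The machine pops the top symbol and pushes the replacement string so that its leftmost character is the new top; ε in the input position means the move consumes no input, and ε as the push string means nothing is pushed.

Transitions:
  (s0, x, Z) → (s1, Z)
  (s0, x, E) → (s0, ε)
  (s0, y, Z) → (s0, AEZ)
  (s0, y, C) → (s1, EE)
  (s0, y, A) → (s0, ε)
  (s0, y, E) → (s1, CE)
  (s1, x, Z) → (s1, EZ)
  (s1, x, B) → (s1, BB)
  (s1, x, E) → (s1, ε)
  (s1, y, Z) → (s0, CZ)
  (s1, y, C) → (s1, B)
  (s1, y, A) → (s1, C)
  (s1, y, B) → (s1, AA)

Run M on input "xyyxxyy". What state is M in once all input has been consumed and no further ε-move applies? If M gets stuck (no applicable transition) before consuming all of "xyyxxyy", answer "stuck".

s1

(s0, xyyxxyy, Z) ⊢ (s1, yyxxyy, Z) ⊢ (s0, yxxyy, CZ) ⊢ (s1, xxyy, EEZ) ⊢ (s1, xyy, EZ) ⊢ (s1, yy, Z) ⊢ (s0, y, CZ) ⊢ (s1, ε, EEZ)
All input consumed; M is in state s1.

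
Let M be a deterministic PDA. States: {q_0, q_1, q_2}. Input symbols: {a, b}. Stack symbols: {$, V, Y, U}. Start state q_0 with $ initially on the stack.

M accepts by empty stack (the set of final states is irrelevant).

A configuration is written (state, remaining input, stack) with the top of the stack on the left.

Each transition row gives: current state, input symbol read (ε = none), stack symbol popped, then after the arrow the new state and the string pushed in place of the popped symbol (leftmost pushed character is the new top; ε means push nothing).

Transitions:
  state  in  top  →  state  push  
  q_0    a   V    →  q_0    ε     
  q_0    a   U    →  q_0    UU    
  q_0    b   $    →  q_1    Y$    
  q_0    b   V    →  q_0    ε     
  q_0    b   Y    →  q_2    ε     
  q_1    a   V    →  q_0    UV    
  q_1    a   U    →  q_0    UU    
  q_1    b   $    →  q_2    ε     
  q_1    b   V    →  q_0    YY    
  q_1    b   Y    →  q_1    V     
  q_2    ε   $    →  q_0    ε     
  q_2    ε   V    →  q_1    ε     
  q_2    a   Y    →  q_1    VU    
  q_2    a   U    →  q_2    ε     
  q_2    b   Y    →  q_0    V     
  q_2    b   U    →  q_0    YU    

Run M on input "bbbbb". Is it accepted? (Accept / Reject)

(q_0, bbbbb, $) ⊢ (q_1, bbbb, Y$) ⊢ (q_1, bbb, V$) ⊢ (q_0, bb, YY$) ⊢ (q_2, b, Y$) ⊢ (q_0, ε, V$)
All input consumed; stack is V$, not empty, and no further ε-move applies.

Reject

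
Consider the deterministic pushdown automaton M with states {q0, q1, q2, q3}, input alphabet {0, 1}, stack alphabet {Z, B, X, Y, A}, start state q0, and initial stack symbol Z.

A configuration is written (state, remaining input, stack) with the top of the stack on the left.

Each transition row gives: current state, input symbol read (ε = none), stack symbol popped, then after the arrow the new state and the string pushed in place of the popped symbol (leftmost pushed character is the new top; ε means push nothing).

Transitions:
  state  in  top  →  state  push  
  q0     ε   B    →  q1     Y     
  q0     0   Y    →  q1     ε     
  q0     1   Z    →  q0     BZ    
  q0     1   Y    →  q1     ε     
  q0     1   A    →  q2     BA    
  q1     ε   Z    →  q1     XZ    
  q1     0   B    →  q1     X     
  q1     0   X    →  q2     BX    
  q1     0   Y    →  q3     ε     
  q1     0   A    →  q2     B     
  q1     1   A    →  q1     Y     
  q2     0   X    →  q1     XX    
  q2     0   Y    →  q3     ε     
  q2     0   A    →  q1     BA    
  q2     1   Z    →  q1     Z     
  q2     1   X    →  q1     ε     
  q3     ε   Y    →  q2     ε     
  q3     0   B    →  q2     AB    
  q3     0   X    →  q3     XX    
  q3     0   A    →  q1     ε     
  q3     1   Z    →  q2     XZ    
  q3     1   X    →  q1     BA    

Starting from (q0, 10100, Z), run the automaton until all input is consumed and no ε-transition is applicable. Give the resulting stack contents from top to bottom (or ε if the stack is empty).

BXXZ

(q0, 10100, Z)
  read 1, top Z: go to q0, push BZ → (q0, 0100, BZ)
  ε-move, top B: go to q1, push Y → (q1, 0100, YZ)
  read 0, top Y: go to q3, push ε → (q3, 100, Z)
  read 1, top Z: go to q2, push XZ → (q2, 00, XZ)
  read 0, top X: go to q1, push XX → (q1, 0, XXZ)
  read 0, top X: go to q2, push BX → (q2, ε, BXXZ)
All input consumed in state q2 with stack BXXZ.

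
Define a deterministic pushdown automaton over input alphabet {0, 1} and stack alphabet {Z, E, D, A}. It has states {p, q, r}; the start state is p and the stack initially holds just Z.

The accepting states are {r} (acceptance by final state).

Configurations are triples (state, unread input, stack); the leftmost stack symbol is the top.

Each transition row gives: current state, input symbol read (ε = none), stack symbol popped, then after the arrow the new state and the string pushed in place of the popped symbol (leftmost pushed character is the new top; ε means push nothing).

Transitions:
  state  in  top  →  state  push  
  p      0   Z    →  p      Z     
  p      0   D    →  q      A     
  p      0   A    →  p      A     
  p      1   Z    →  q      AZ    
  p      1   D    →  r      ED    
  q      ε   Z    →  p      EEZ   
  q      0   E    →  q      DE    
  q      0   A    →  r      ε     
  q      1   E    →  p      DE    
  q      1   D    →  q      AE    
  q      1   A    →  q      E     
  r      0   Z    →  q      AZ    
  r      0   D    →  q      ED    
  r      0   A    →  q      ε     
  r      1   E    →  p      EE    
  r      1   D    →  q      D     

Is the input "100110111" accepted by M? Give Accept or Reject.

Accept

(p, 100110111, Z)
  read 1, top Z: go to q, push AZ → (q, 00110111, AZ)
  read 0, top A: go to r, push ε → (r, 0110111, Z)
  read 0, top Z: go to q, push AZ → (q, 110111, AZ)
  read 1, top A: go to q, push E → (q, 10111, EZ)
  read 1, top E: go to p, push DE → (p, 0111, DEZ)
  read 0, top D: go to q, push A → (q, 111, AEZ)
  read 1, top A: go to q, push E → (q, 11, EEZ)
  read 1, top E: go to p, push DE → (p, 1, DEEZ)
  read 1, top D: go to r, push ED → (r, ε, EDEEZ)
All input consumed; state r ∈ F.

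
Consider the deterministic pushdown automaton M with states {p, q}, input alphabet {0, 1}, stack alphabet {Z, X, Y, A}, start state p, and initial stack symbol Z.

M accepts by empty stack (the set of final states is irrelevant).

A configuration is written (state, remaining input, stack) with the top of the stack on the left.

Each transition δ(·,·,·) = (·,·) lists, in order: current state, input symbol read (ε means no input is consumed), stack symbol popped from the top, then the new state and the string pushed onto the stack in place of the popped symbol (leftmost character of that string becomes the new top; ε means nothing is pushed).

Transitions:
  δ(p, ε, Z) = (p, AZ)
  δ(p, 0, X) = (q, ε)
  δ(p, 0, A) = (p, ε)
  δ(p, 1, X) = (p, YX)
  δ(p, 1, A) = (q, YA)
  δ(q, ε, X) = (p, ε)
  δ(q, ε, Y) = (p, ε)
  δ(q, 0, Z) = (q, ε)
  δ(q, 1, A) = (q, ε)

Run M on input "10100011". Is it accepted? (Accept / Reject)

Reject

(p, 10100011, Z)
  ε-move, top Z: go to p, push AZ → (p, 10100011, AZ)
  read 1, top A: go to q, push YA → (q, 0100011, YAZ)
  ε-move, top Y: go to p, push ε → (p, 0100011, AZ)
  read 0, top A: go to p, push ε → (p, 100011, Z)
  ε-move, top Z: go to p, push AZ → (p, 100011, AZ)
  read 1, top A: go to q, push YA → (q, 00011, YAZ)
  ε-move, top Y: go to p, push ε → (p, 00011, AZ)
  read 0, top A: go to p, push ε → (p, 0011, Z)
  ε-move, top Z: go to p, push AZ → (p, 0011, AZ)
  read 0, top A: go to p, push ε → (p, 011, Z)
  ε-move, top Z: go to p, push AZ → (p, 011, AZ)
  read 0, top A: go to p, push ε → (p, 11, Z)
  ε-move, top Z: go to p, push AZ → (p, 11, AZ)
  read 1, top A: go to q, push YA → (q, 1, YAZ)
  ε-move, top Y: go to p, push ε → (p, 1, AZ)
  read 1, top A: go to q, push YA → (q, ε, YAZ)
  ε-move, top Y: go to p, push ε → (p, ε, AZ)
All input consumed; stack is AZ, not empty, and no further ε-move applies.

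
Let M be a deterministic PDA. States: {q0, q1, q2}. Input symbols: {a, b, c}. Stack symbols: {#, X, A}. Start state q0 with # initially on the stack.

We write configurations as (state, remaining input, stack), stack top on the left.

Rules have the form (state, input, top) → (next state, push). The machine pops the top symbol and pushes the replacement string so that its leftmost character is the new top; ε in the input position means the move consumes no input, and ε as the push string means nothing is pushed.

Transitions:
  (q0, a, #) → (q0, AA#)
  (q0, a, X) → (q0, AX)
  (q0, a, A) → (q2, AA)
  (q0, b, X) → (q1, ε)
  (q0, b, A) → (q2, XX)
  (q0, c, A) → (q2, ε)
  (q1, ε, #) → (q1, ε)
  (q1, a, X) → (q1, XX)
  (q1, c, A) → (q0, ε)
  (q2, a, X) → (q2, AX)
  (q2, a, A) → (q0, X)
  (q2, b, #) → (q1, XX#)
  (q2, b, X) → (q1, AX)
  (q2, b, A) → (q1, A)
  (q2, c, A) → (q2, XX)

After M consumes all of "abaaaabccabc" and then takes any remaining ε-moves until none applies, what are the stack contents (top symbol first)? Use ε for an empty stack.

(q0, abaaaabccabc, #)
  read a, top #: go to q0, push AA# → (q0, baaaabccabc, AA#)
  read b, top A: go to q2, push XX → (q2, aaaabccabc, XXA#)
  read a, top X: go to q2, push AX → (q2, aaabccabc, AXXA#)
  read a, top A: go to q0, push X → (q0, aabccabc, XXXA#)
  read a, top X: go to q0, push AX → (q0, abccabc, AXXXA#)
  read a, top A: go to q2, push AA → (q2, bccabc, AAXXXA#)
  read b, top A: go to q1, push A → (q1, ccabc, AAXXXA#)
  read c, top A: go to q0, push ε → (q0, cabc, AXXXA#)
  read c, top A: go to q2, push ε → (q2, abc, XXXA#)
  read a, top X: go to q2, push AX → (q2, bc, AXXXA#)
  read b, top A: go to q1, push A → (q1, c, AXXXA#)
  read c, top A: go to q0, push ε → (q0, ε, XXXA#)
All input consumed in state q0 with stack XXXA#.

XXXA#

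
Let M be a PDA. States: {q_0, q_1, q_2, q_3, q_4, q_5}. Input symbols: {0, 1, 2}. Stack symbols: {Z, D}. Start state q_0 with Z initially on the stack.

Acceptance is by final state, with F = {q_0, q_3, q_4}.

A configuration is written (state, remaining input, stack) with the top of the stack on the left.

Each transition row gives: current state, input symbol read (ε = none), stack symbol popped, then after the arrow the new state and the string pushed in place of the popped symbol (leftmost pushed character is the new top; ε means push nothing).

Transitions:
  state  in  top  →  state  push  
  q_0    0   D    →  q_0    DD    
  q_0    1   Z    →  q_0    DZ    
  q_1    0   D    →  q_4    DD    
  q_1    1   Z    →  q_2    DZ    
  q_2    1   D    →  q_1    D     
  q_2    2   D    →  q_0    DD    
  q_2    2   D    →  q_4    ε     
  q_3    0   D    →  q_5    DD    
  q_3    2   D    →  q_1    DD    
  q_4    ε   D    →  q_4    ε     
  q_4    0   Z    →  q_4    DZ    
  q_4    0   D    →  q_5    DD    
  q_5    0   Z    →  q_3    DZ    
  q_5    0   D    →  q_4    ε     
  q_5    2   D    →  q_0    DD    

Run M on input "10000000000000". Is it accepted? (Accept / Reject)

One accepting computation: (q_0, 10000000000000, Z) ⊢ (q_0, 0000000000000, DZ) ⊢ (q_0, 000000000000, DDZ) ⊢ (q_0, 00000000000, DDDZ) ⊢ (q_0, 0000000000, DDDDZ) ⊢ (q_0, 000000000, DDDDDZ) ⊢ (q_0, 00000000, DDDDDDZ) ⊢ (q_0, 0000000, DDDDDDDZ) ⊢ (q_0, 000000, DDDDDDDDZ) ⊢ (q_0, 00000, DDDDDDDDDZ) ⊢ (q_0, 0000, DDDDDDDDDDZ) ⊢ (q_0, 000, DDDDDDDDDDDZ) ⊢ (q_0, 00, DDDDDDDDDDDDZ) ⊢ (q_0, 0, DDDDDDDDDDDDDZ) ⊢ (q_0, ε, DDDDDDDDDDDDDDZ)
All input consumed and state q_0 ∈ F.

Accept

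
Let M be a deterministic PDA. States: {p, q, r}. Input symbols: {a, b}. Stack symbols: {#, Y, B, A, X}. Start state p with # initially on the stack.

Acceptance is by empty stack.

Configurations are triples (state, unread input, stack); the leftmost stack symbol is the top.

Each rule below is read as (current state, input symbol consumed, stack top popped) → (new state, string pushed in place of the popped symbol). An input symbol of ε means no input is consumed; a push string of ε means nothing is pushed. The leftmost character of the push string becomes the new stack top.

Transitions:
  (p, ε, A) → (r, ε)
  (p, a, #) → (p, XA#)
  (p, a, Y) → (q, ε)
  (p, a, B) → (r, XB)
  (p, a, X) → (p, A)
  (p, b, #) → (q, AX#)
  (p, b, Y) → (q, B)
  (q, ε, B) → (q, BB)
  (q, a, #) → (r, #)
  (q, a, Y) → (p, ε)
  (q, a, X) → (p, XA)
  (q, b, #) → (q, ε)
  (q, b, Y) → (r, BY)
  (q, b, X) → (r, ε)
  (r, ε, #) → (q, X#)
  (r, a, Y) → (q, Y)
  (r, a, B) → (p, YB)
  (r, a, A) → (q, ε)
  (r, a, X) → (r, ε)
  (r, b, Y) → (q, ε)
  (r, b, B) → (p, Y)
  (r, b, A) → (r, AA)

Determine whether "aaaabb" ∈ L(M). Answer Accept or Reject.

(p, aaaabb, #) ⊢ (p, aaabb, XA#) ⊢ (p, aabb, AA#) ⊢ (r, aabb, A#) ⊢ (q, abb, #) ⊢ (r, bb, #) ⊢ (q, bb, X#) ⊢ (r, b, #) ⊢ (q, b, X#) ⊢ (r, ε, #) ⊢ (q, ε, X#)
All input consumed; stack is X#, not empty, and no further ε-move applies.

Reject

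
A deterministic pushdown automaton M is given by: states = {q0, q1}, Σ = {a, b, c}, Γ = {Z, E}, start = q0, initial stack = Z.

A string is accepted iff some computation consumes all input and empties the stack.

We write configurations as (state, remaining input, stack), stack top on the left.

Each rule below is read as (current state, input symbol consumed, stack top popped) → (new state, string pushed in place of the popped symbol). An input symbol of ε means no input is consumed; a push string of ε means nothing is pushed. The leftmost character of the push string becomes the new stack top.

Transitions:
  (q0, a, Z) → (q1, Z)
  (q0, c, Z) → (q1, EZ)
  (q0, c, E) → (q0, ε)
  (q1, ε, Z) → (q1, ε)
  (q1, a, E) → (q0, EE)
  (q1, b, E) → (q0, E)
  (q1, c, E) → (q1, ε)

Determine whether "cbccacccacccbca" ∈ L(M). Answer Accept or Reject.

Accept

(q0, cbccacccacccbca, Z) ⊢ (q1, bccacccacccbca, EZ) ⊢ (q0, ccacccacccbca, EZ) ⊢ (q0, cacccacccbca, Z) ⊢ (q1, acccacccbca, EZ) ⊢ (q0, cccacccbca, EEZ) ⊢ (q0, ccacccbca, EZ) ⊢ (q0, cacccbca, Z) ⊢ (q1, acccbca, EZ) ⊢ (q0, cccbca, EEZ) ⊢ (q0, ccbca, EZ) ⊢ (q0, cbca, Z) ⊢ (q1, bca, EZ) ⊢ (q0, ca, EZ) ⊢ (q0, a, Z) ⊢ (q1, ε, Z) ⊢ (q1, ε, ε)
All input consumed and the stack is empty.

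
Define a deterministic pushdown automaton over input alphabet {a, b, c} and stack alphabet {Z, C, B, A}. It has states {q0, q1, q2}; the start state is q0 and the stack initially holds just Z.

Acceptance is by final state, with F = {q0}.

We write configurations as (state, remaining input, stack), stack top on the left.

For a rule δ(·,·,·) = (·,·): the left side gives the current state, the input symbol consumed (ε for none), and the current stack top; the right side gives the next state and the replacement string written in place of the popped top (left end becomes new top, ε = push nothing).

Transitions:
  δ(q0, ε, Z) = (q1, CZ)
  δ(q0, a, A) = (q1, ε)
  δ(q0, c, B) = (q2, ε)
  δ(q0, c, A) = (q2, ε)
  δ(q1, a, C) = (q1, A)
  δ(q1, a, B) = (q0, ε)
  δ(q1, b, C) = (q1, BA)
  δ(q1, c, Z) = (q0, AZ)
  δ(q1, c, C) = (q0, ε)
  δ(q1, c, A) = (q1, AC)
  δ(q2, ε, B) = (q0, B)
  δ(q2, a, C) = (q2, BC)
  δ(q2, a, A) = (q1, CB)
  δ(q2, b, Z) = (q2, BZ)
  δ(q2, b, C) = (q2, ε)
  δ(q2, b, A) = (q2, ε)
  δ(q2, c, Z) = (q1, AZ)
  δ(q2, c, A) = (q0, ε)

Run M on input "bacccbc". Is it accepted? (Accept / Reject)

(q0, bacccbc, Z)
  ε-move, top Z: go to q1, push CZ → (q1, bacccbc, CZ)
  read b, top C: go to q1, push BA → (q1, acccbc, BAZ)
  read a, top B: go to q0, push ε → (q0, cccbc, AZ)
  read c, top A: go to q2, push ε → (q2, ccbc, Z)
  read c, top Z: go to q1, push AZ → (q1, cbc, AZ)
  read c, top A: go to q1, push AC → (q1, bc, ACZ)
No transition applies at (q1, bc, ACZ); input not fully consumed.

Reject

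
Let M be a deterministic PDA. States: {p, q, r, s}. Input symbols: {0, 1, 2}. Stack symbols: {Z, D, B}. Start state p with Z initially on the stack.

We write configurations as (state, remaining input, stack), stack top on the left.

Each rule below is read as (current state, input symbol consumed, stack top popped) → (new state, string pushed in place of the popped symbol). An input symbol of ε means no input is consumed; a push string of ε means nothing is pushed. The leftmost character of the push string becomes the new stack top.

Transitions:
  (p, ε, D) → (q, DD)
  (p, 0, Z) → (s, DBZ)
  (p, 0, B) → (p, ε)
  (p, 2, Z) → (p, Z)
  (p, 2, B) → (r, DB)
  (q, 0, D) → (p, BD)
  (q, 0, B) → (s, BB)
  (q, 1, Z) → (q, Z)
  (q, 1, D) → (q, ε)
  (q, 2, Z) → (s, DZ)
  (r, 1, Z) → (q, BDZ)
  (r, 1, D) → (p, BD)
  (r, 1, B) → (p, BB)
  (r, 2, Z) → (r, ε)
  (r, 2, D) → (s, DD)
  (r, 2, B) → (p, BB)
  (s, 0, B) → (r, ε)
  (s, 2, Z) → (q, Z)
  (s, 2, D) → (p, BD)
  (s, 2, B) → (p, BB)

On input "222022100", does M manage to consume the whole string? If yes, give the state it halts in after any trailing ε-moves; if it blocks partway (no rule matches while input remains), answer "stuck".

p

(p, 222022100, Z) ⊢ (p, 22022100, Z) ⊢ (p, 2022100, Z) ⊢ (p, 022100, Z) ⊢ (s, 22100, DBZ) ⊢ (p, 2100, BDBZ) ⊢ (r, 100, DBDBZ) ⊢ (p, 00, BDBDBZ) ⊢ (p, 0, DBDBZ) ⊢ (q, 0, DDBDBZ) ⊢ (p, ε, BDDBDBZ)
All input consumed; M is in state p.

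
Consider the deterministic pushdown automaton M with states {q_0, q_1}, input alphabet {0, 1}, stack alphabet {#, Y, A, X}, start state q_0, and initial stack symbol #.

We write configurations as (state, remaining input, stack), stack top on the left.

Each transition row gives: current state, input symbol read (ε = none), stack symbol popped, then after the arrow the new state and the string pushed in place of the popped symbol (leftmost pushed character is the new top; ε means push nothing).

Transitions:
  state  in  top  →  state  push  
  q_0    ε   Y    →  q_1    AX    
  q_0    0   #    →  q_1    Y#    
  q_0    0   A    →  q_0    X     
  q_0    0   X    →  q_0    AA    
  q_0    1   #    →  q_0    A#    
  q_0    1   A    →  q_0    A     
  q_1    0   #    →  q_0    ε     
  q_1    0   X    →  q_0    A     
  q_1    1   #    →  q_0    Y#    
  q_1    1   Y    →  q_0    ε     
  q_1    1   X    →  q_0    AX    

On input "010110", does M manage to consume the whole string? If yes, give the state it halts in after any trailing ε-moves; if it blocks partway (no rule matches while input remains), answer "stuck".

(q_0, 010110, #)
  read 0, top #: go to q_1, push Y# → (q_1, 10110, Y#)
  read 1, top Y: go to q_0, push ε → (q_0, 0110, #)
  read 0, top #: go to q_1, push Y# → (q_1, 110, Y#)
  read 1, top Y: go to q_0, push ε → (q_0, 10, #)
  read 1, top #: go to q_0, push A# → (q_0, 0, A#)
  read 0, top A: go to q_0, push X → (q_0, ε, X#)
All input consumed; M is in state q_0.

q_0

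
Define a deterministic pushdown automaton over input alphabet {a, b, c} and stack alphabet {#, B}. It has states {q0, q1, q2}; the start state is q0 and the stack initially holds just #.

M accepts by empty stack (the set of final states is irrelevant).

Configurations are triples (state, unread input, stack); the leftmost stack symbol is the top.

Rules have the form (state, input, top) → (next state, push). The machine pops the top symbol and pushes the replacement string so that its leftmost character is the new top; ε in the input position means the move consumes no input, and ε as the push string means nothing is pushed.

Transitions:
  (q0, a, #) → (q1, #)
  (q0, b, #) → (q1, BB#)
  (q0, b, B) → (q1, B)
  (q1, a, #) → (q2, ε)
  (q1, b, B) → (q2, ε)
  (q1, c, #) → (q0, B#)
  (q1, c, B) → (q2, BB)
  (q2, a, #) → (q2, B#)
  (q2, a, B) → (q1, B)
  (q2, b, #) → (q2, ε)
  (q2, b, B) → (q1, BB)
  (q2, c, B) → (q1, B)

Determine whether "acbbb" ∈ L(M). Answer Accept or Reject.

(q0, acbbb, #)
  read a, top #: go to q1, push # → (q1, cbbb, #)
  read c, top #: go to q0, push B# → (q0, bbb, B#)
  read b, top B: go to q1, push B → (q1, bb, B#)
  read b, top B: go to q2, push ε → (q2, b, #)
  read b, top #: go to q2, push ε → (q2, ε, ε)
All input consumed and the stack is empty.

Accept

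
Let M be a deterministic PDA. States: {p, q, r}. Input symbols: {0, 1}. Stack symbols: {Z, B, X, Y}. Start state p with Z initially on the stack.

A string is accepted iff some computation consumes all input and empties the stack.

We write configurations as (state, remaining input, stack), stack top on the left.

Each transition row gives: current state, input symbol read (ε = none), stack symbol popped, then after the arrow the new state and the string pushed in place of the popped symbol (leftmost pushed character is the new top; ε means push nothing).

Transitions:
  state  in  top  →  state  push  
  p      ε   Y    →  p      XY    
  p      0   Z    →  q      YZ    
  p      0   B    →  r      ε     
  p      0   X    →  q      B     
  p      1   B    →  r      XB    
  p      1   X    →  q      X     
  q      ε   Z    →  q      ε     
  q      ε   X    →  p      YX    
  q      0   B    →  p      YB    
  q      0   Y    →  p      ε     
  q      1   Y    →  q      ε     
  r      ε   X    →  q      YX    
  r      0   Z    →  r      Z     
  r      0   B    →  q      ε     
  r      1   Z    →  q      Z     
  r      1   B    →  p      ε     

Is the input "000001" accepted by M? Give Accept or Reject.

(p, 000001, Z) ⊢ (q, 00001, YZ) ⊢ (p, 0001, Z) ⊢ (q, 001, YZ) ⊢ (p, 01, Z) ⊢ (q, 1, YZ) ⊢ (q, ε, Z) ⊢ (q, ε, ε)
All input consumed and the stack is empty.

Accept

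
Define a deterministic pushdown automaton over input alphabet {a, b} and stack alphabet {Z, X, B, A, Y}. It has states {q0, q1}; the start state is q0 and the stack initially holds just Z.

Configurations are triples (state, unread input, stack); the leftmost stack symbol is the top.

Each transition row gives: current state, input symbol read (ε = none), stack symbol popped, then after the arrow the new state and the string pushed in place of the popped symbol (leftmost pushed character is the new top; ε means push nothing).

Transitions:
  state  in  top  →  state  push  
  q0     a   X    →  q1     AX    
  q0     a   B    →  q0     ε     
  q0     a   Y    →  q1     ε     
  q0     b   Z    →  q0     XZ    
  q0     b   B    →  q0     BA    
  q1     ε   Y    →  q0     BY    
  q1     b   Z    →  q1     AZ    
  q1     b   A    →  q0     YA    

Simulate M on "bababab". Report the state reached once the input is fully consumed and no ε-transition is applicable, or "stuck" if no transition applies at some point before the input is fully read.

(q0, bababab, Z)
  read b, top Z: go to q0, push XZ → (q0, ababab, XZ)
  read a, top X: go to q1, push AX → (q1, babab, AXZ)
  read b, top A: go to q0, push YA → (q0, abab, YAXZ)
  read a, top Y: go to q1, push ε → (q1, bab, AXZ)
  read b, top A: go to q0, push YA → (q0, ab, YAXZ)
  read a, top Y: go to q1, push ε → (q1, b, AXZ)
  read b, top A: go to q0, push YA → (q0, ε, YAXZ)
All input consumed; M is in state q0.

q0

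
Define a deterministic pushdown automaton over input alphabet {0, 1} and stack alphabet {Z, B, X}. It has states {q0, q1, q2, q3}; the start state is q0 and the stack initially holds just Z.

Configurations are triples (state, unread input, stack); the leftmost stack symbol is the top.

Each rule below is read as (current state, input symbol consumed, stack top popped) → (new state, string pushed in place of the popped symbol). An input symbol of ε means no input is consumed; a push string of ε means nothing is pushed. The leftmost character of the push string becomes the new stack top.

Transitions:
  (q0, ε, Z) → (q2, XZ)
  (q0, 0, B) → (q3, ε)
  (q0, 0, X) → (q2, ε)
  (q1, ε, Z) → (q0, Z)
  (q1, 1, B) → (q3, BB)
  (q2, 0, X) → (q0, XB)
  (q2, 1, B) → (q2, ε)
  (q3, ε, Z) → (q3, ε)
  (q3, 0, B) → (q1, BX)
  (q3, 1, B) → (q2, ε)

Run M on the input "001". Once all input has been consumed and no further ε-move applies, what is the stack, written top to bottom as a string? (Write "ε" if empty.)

Z

(q0, 001, Z)
  ε-move, top Z: go to q2, push XZ → (q2, 001, XZ)
  read 0, top X: go to q0, push XB → (q0, 01, XBZ)
  read 0, top X: go to q2, push ε → (q2, 1, BZ)
  read 1, top B: go to q2, push ε → (q2, ε, Z)
All input consumed in state q2 with stack Z.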